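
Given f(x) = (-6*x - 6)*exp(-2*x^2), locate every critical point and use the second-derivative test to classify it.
f'(x) = 6*(4*x*(x + 1) - 1)*exp(-2*x^2)

Solve f'(x) = 0:
  f'(x) = (24*x^2 + 24*x - 6)·exp(-2*x^2) and exp(-2*x^2) > 0 for every x, so f'(x) = 0 ⇔ 24*x^2 + 24*x - 6 = 0.
  Factor: 24*x^2 + 24*x - 6 = 6*(4*x^2 + 4*x - 1); 4*x^2 + 4*x - 1 = 0 has no rational roots; quadratic formula: x = (-4 ± √32)/8.
  ⇒ x = -sqrt(2)/2 - 1/2 ≈ -1.2071, -1/2 + sqrt(2)/2 ≈ 0.2071

f''(x) = 24*(-4*x^2*(x + 1) + 3*x + 1)*exp(-2*x^2)
Second-derivative test at each critical point:
  f''(-1.2071) = -1.8412 < 0 → local maximum
  f''(0.2071) = 31.1508 > 0 → local minimum

Critical points: x = -sqrt(2)/2 - 1/2 ≈ -1.2071 (local maximum); x = -1/2 + sqrt(2)/2 ≈ 0.2071 (local minimum)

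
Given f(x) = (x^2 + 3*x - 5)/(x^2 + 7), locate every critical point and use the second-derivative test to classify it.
f'(x) = 3*(-x^2 + 8*x + 7)/(x^4 + 14*x^2 + 49)

Solve f'(x) = 0:
  f'(x) = -3*(x^2 - 8*x - 7)/(x^2 + 7)^2; the denominator is positive wherever f is defined, so f'(x) = 0 ⇔ -3*x^2 + 24*x + 21 = 0.
  Factor: -3*x^2 + 24*x + 21 = -3*(x^2 - 8*x - 7); x^2 - 8*x - 7 = 0 has no rational roots; quadratic formula: x = (8 ± √92)/2.
  ⇒ x = 4 - sqrt(23) ≈ -0.7958, 4 + sqrt(23) ≈ 8.7958

f''(x) = 6*(x^3 - 12*x^2 - 21*x + 28)/(x^6 + 21*x^4 + 147*x^2 + 343)
Second-derivative test at each critical point:
  f''(-0.7958) = 0.4938 > 0 → local minimum
  f''(8.7958) = -0.0040 < 0 → local maximum

Critical points: x = 4 - sqrt(23) ≈ -0.7958 (local minimum); x = 4 + sqrt(23) ≈ 8.7958 (local maximum)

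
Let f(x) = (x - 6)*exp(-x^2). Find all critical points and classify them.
f'(x) = (-2*x*(x - 6) + 1)*exp(-x^2)

Solve f'(x) = 0:
  f'(x) = (-2*x^2 + 12*x + 1)·exp(-x^2) and exp(-x^2) > 0 for every x, so f'(x) = 0 ⇔ -2*x^2 + 12*x + 1 = 0.
  2*x^2 - 12*x - 1 = 0 has no rational roots; quadratic formula: x = (12 ± √152)/4.
  ⇒ x = 3 - sqrt(38)/2 ≈ -0.0822, 3 + sqrt(38)/2 ≈ 6.0822

f''(x) = 2*(2*x^2*(x - 6) - 3*x + 6)*exp(-x^2)
Second-derivative test at each critical point:
  f''(-0.0822) = 12.2458 > 0 → local minimum
  f''(6.0822) = -1.059e-15 < 0 → local maximum

Critical points: x = 3 - sqrt(38)/2 ≈ -0.0822 (local minimum); x = 3 + sqrt(38)/2 ≈ 6.0822 (local maximum)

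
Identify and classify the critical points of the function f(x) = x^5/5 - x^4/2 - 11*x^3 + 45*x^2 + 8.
f'(x) = x*(x^3 - 2*x^2 - 33*x + 90)

Solve f'(x) = 0:
  Factor: x^4 - 2*x^3 - 33*x^2 + 90*x = x*(x - 5)*(x - 3)*(x + 6) = 0.
  ⇒ x = -6, 0, 3, 5

f''(x) = 4*x^3 - 6*x^2 - 66*x + 90
Second-derivative test at each critical point:
  f''(-6) = -594 < 0 → local maximum
  f''(0) = 90 > 0 → local minimum
  f''(3) = -54 < 0 → local maximum
  f''(5) = 110 > 0 → local minimum

Critical points: x = -6 (local maximum); x = 0 (local minimum); x = 3 (local maximum); x = 5 (local minimum)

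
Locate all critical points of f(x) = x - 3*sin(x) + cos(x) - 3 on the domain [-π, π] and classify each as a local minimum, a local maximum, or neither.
f'(x) = -sin(x) - 3*cos(x) + 1

Solve f'(x) = 0 on [-π, π]:
  f'(x) = 0 ⇔ -sin(x) - 3*cos(x) = -1. Write the left side as R·cos(x + φ) with R = √((-3)² + 1²) = sqrt(10), cos φ = -3*sqrt(10)/10, sin φ = sqrt(10)/10; then cos(x + φ) = -sqrt(10)/10. Solve for x and keep the solutions lying in [-π, π].
  ⇒ x = -atan(4/3) ≈ -0.9273, pi/2 ≈ 1.5708

f''(x) = 3*sin(x) - cos(x)
Second-derivative test at each critical point:
  f''(-0.9273) = -3 < 0 → local maximum
  f''(1.5708) = 3 > 0 → local minimum

Critical points: x = -atan(4/3) ≈ -0.9273 (local maximum); x = pi/2 ≈ 1.5708 (local minimum)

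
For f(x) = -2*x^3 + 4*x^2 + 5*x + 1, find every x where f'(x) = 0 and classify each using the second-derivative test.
f'(x) = -6*x^2 + 8*x + 5

Solve f'(x) = 0:
  6*x^2 - 8*x - 5 = 0 has no rational roots; quadratic formula: x = (8 ± √184)/12.
  ⇒ x = 2/3 - sqrt(46)/6 ≈ -0.4637, 2/3 + sqrt(46)/6 ≈ 1.7971

f''(x) = 8 - 12*x
Second-derivative test at each critical point:
  f''(-0.4637) = 13.5647 > 0 → local minimum
  f''(1.7971) = -13.5647 < 0 → local maximum

Critical points: x = 2/3 - sqrt(46)/6 ≈ -0.4637 (local minimum); x = 2/3 + sqrt(46)/6 ≈ 1.7971 (local maximum)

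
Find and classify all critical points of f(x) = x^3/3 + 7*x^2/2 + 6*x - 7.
f'(x) = x^2 + 7*x + 6

Solve f'(x) = 0:
  Factor: x^2 + 7*x + 6 = (x + 1)*(x + 6) = 0.
  ⇒ x = -6, -1

f''(x) = 2*x + 7
Second-derivative test at each critical point:
  f''(-6) = -5 < 0 → local maximum
  f''(-1) = 5 > 0 → local minimum

Critical points: x = -6 (local maximum); x = -1 (local minimum)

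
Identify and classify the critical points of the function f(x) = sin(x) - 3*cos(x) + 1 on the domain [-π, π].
f'(x) = 3*sin(x) + cos(x)

Solve f'(x) = 0 on [-π, π]:
  f'(x) = 0 ⇔ cos(x) = -3*sin(x) ⇔ tan(x) = -1/3, i.e. x = arctan(-1/3) + nπ; keep the solutions lying in [-π, π].
  ⇒ x = -atan(1/3) ≈ -0.3218, pi - atan(1/3) ≈ 2.8198

f''(x) = -sin(x) + 3*cos(x)
Second-derivative test at each critical point:
  f''(-0.3218) = 3.1623 > 0 → local minimum
  f''(2.8198) = -3.1623 < 0 → local maximum

Critical points: x = -atan(1/3) ≈ -0.3218 (local minimum); x = pi - atan(1/3) ≈ 2.8198 (local maximum)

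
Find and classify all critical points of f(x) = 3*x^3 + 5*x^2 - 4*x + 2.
f'(x) = 9*x^2 + 10*x - 4

Solve f'(x) = 0:
  9*x^2 + 10*x - 4 = 0 has no rational roots; quadratic formula: x = (-10 ± √244)/18.
  ⇒ x = -sqrt(61)/9 - 5/9 ≈ -1.4234, -5/9 + sqrt(61)/9 ≈ 0.3122

f''(x) = 18*x + 10
Second-derivative test at each critical point:
  f''(-1.4234) = -15.6205 < 0 → local maximum
  f''(0.3122) = 15.6205 > 0 → local minimum

Critical points: x = -sqrt(61)/9 - 5/9 ≈ -1.4234 (local maximum); x = -5/9 + sqrt(61)/9 ≈ 0.3122 (local minimum)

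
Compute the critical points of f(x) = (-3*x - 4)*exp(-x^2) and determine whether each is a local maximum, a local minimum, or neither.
f'(x) = (2*x*(3*x + 4) - 3)*exp(-x^2)

Solve f'(x) = 0:
  f'(x) = (6*x^2 + 8*x - 3)·exp(-x^2) and exp(-x^2) > 0 for every x, so f'(x) = 0 ⇔ 6*x^2 + 8*x - 3 = 0.
  6*x^2 + 8*x - 3 = 0 has no rational roots; quadratic formula: x = (-8 ± √136)/12.
  ⇒ x = -sqrt(34)/6 - 2/3 ≈ -1.6385, -2/3 + sqrt(34)/6 ≈ 0.3052

f''(x) = 2*(-6*x^3 - 8*x^2 + 9*x + 4)*exp(-x^2)
Second-derivative test at each critical point:
  f''(-1.6385) = -0.7959 < 0 → local maximum
  f''(0.3052) = 10.6250 > 0 → local minimum

Critical points: x = -sqrt(34)/6 - 2/3 ≈ -1.6385 (local maximum); x = -2/3 + sqrt(34)/6 ≈ 0.3052 (local minimum)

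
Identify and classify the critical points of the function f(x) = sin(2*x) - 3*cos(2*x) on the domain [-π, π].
f'(x) = 6*sin(2*x) + 2*cos(2*x)

Solve f'(x) = 0 on [-π, π]:
  f'(x) = 0 ⇔ cos(2*x) = -3*sin(2*x) ⇔ tan(2*x) = -1/3, i.e. 2*x = arctan(-1/3) + nπ; keep the solutions lying in [-π, π].
  ⇒ x = -pi/2 - atan(1/3)/2 ≈ -1.7317, -atan(1/3)/2 ≈ -0.1609, -atan(1/3)/2 + pi/2 ≈ 1.4099, pi - atan(1/3)/2 ≈ 2.9807

f''(x) = -4*sin(2*x) + 12*cos(2*x)
Second-derivative test at each critical point:
  f''(-1.7317) = -12.6491 < 0 → local maximum
  f''(-0.1609) = 12.6491 > 0 → local minimum
  f''(1.4099) = -12.6491 < 0 → local maximum
  f''(2.9807) = 12.6491 > 0 → local minimum

Critical points: x = -pi/2 - atan(1/3)/2 ≈ -1.7317 (local maximum); x = -atan(1/3)/2 ≈ -0.1609 (local minimum); x = -atan(1/3)/2 + pi/2 ≈ 1.4099 (local maximum); x = pi - atan(1/3)/2 ≈ 2.9807 (local minimum)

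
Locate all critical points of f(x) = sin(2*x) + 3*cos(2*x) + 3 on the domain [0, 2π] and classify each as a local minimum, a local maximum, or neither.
f'(x) = -6*sin(2*x) + 2*cos(2*x)

Solve f'(x) = 0 on [0, 2π]:
  f'(x) = 0 ⇔ cos(2*x) = 3*sin(2*x) ⇔ tan(2*x) = 1/3, i.e. 2*x = arctan(1/3) + nπ; keep the solutions lying in [0, 2π].
  ⇒ x = atan(1/3)/2 ≈ 0.1609, atan(1/3)/2 + pi/2 ≈ 1.7317, atan(1/3)/2 + pi ≈ 3.3025, atan(1/3)/2 + 3*pi/2 ≈ 4.8733

f''(x) = -4*sin(2*x) - 12*cos(2*x)
Second-derivative test at each critical point:
  f''(0.1609) = -12.6491 < 0 → local maximum
  f''(1.7317) = 12.6491 > 0 → local minimum
  f''(3.3025) = -12.6491 < 0 → local maximum
  f''(4.8733) = 12.6491 > 0 → local minimum

Critical points: x = atan(1/3)/2 ≈ 0.1609 (local maximum); x = atan(1/3)/2 + pi/2 ≈ 1.7317 (local minimum); x = atan(1/3)/2 + pi ≈ 3.3025 (local maximum); x = atan(1/3)/2 + 3*pi/2 ≈ 4.8733 (local minimum)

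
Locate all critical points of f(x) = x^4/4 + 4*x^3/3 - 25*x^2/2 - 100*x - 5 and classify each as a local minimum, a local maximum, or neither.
f'(x) = x^3 + 4*x^2 - 25*x - 100

Solve f'(x) = 0:
  Factor: x^3 + 4*x^2 - 25*x - 100 = (x - 5)*(x + 4)*(x + 5) = 0.
  ⇒ x = -5, -4, 5

f''(x) = 3*x^2 + 8*x - 25
Second-derivative test at each critical point:
  f''(-5) = 10 > 0 → local minimum
  f''(-4) = -9 < 0 → local maximum
  f''(5) = 90 > 0 → local minimum

Critical points: x = -5 (local minimum); x = -4 (local maximum); x = 5 (local minimum)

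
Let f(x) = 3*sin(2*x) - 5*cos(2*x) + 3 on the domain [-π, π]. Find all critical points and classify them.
f'(x) = 10*sin(2*x) + 6*cos(2*x)

Solve f'(x) = 0 on [-π, π]:
  f'(x) = 0 ⇔ 3*cos(2*x) = -5*sin(2*x) ⇔ tan(2*x) = -3/5, i.e. 2*x = arctan(-3/5) + nπ; keep the solutions lying in [-π, π].
  ⇒ x = -pi/2 - atan(3/5)/2 ≈ -1.8410, -atan(3/5)/2 ≈ -0.2702, -atan(3/5)/2 + pi/2 ≈ 1.3006, pi - atan(3/5)/2 ≈ 2.8714

f''(x) = -12*sin(2*x) + 20*cos(2*x)
Second-derivative test at each critical point:
  f''(-1.8410) = -23.3238 < 0 → local maximum
  f''(-0.2702) = 23.3238 > 0 → local minimum
  f''(1.3006) = -23.3238 < 0 → local maximum
  f''(2.8714) = 23.3238 > 0 → local minimum

Critical points: x = -pi/2 - atan(3/5)/2 ≈ -1.8410 (local maximum); x = -atan(3/5)/2 ≈ -0.2702 (local minimum); x = -atan(3/5)/2 + pi/2 ≈ 1.3006 (local maximum); x = pi - atan(3/5)/2 ≈ 2.8714 (local minimum)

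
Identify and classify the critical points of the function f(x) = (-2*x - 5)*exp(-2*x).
f'(x) = 4*(x + 2)*exp(-2*x)

Solve f'(x) = 0:
  f'(x) = (4*x + 8)·exp(-2*x) and exp(-2*x) > 0 for every x, so f'(x) = 0 ⇔ 4*x + 8 = 0.
  Factor: 4*x + 8 = 4*(x + 2) = 0.
  ⇒ x = -2

f''(x) = 4*(-2*x - 3)*exp(-2*x)
Second-derivative test at each critical point:
  f''(-2) = 218.3926 > 0 → local minimum

Critical points: x = -2 (local minimum)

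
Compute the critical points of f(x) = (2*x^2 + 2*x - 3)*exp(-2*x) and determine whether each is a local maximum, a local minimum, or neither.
f'(x) = 4*(2 - x^2)*exp(-2*x)

Solve f'(x) = 0:
  f'(x) = (8 - 4*x^2)·exp(-2*x) and exp(-2*x) > 0 for every x, so f'(x) = 0 ⇔ 8 - 4*x^2 = 0.
  Factor: 8 - 4*x^2 = -4*(x^2 - 2); x^2 - 2 = 0 has no rational roots; quadratic formula: x = (0 ± √8)/2.
  ⇒ x = -sqrt(2) ≈ -1.4142, sqrt(2) ≈ 1.4142

f''(x) = 8*(x^2 - x - 2)*exp(-2*x)
Second-derivative test at each critical point:
  f''(-1.4142) = 191.4147 > 0 → local minimum
  f''(1.4142) = -0.6687 < 0 → local maximum

Critical points: x = -sqrt(2) ≈ -1.4142 (local minimum); x = sqrt(2) ≈ 1.4142 (local maximum)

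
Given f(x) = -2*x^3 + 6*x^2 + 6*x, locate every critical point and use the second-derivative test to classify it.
f'(x) = -6*x^2 + 12*x + 6

Solve f'(x) = 0:
  Factor: -6*x^2 + 12*x + 6 = -6*(x^2 - 2*x - 1); x^2 - 2*x - 1 = 0 has no rational roots; quadratic formula: x = (2 ± √8)/2.
  ⇒ x = 1 - sqrt(2) ≈ -0.4142, 1 + sqrt(2) ≈ 2.4142

f''(x) = 12 - 12*x
Second-derivative test at each critical point:
  f''(-0.4142) = 16.9706 > 0 → local minimum
  f''(2.4142) = -16.9706 < 0 → local maximum

Critical points: x = 1 - sqrt(2) ≈ -0.4142 (local minimum); x = 1 + sqrt(2) ≈ 2.4142 (local maximum)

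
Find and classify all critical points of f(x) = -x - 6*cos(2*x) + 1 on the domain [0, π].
f'(x) = 12*sin(2*x) - 1

Solve f'(x) = 0 on [0, π]:
  f'(x) = 0 ⇔ sin(2*x) = 1/12, i.e. 2*x = arcsin(1/12) + 2nπ or 2*x = π − arcsin(1/12) + 2nπ; keep the solutions lying in [0, π].
  ⇒ x = asin(1/12)/2 ≈ 0.0417, -asin(1/12)/2 + pi/2 ≈ 1.5291

f''(x) = 24*cos(2*x)
Second-derivative test at each critical point:
  f''(0.0417) = 23.9165 > 0 → local minimum
  f''(1.5291) = -23.9165 < 0 → local maximum

Critical points: x = asin(1/12)/2 ≈ 0.0417 (local minimum); x = -asin(1/12)/2 + pi/2 ≈ 1.5291 (local maximum)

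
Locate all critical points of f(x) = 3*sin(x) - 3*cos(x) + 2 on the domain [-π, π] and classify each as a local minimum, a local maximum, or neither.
f'(x) = 3*sqrt(2)*sin(x + pi/4)

Solve f'(x) = 0 on [-π, π]:
  f'(x) = 0 ⇔ 3*cos(x) = -3*sin(x) ⇔ tan(x) = -1, i.e. x = arctan(-1) + nπ; keep the solutions lying in [-π, π].
  ⇒ x = -pi/4 ≈ -0.7854, 3*pi/4 ≈ 2.3562

f''(x) = 3*sqrt(2)*cos(x + pi/4)
Second-derivative test at each critical point:
  f''(-0.7854) = 4.2426 > 0 → local minimum
  f''(2.3562) = -4.2426 < 0 → local maximum

Critical points: x = -pi/4 ≈ -0.7854 (local minimum); x = 3*pi/4 ≈ 2.3562 (local maximum)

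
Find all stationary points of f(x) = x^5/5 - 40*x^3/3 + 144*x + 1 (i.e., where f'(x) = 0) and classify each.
f'(x) = x^4 - 40*x^2 + 144

Solve f'(x) = 0:
  Factor: x^4 - 40*x^2 + 144 = (x - 6)*(x - 2)*(x + 2)*(x + 6) = 0.
  ⇒ x = -6, -2, 2, 6

f''(x) = 4*x*(x^2 - 20)
Second-derivative test at each critical point:
  f''(-6) = -384 < 0 → local maximum
  f''(-2) = 128 > 0 → local minimum
  f''(2) = -128 < 0 → local maximum
  f''(6) = 384 > 0 → local minimum

Critical points: x = -6 (local maximum); x = -2 (local minimum); x = 2 (local maximum); x = 6 (local minimum)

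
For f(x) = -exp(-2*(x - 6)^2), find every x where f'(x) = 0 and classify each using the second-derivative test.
f'(x) = 4*(x - 6)*exp(-2*(x - 6)^2)

Solve f'(x) = 0:
  f'(x) = (4*x - 24)·exp(-2*(x - 6)^2) and exp(-2*(x - 6)^2) > 0 for every x, so f'(x) = 0 ⇔ 4*x - 24 = 0.
  Factor: 4*x - 24 = 4*(x - 6) = 0.
  ⇒ x = 6

f''(x) = 4*(1 - 4*(x - 6)^2)*exp(-2*(x - 6)^2)
Second-derivative test at each critical point:
  f''(6) = 4 > 0 → local minimum

Critical points: x = 6 (local minimum)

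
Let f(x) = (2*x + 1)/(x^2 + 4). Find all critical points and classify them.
f'(x) = 2*(-x^2 - x + 4)/(x^4 + 8*x^2 + 16)

Solve f'(x) = 0:
  f'(x) = -2*(x^2 + x - 4)/(x^2 + 4)^2; the denominator is positive wherever f is defined, so f'(x) = 0 ⇔ -2*x^2 - 2*x + 8 = 0.
  Factor: -2*x^2 - 2*x + 8 = -2*(x^2 + x - 4); x^2 + x - 4 = 0 has no rational roots; quadratic formula: x = (-1 ± √17)/2.
  ⇒ x = -sqrt(17)/2 - 1/2 ≈ -2.5616, -1/2 + sqrt(17)/2 ≈ 1.5616

f''(x) = 2*(4*x^2*(2*x + 1) - (6*x + 1)*(x^2 + 4))/(x^2 + 4)^3
Second-derivative test at each critical point:
  f''(-2.5616) = 0.0739 > 0 → local minimum
  f''(1.5616) = -0.1989 < 0 → local maximum

Critical points: x = -sqrt(17)/2 - 1/2 ≈ -2.5616 (local minimum); x = -1/2 + sqrt(17)/2 ≈ 1.5616 (local maximum)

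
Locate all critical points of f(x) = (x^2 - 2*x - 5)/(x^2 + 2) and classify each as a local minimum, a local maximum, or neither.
f'(x) = 2*(x^2 + 7*x - 2)/(x^4 + 4*x^2 + 4)

Solve f'(x) = 0:
  f'(x) = 2*(x^2 + 7*x - 2)/(x^2 + 2)^2; the denominator is positive wherever f is defined, so f'(x) = 0 ⇔ 2*x^2 + 14*x - 4 = 0.
  Factor: 2*x^2 + 14*x - 4 = 2*(x^2 + 7*x - 2); x^2 + 7*x - 2 = 0 has no rational roots; quadratic formula: x = (-7 ± √57)/2.
  ⇒ x = -sqrt(57)/2 - 7/2 ≈ -7.2749, -7/2 + sqrt(57)/2 ≈ 0.2749

f''(x) = 2*(-2*x^3 - 21*x^2 + 12*x + 14)/(x^6 + 6*x^4 + 12*x^2 + 8)
Second-derivative test at each critical point:
  f''(-7.2749) = -0.0050 < 0 → local maximum
  f''(0.2749) = 3.5050 > 0 → local minimum

Critical points: x = -sqrt(57)/2 - 7/2 ≈ -7.2749 (local maximum); x = -7/2 + sqrt(57)/2 ≈ 0.2749 (local minimum)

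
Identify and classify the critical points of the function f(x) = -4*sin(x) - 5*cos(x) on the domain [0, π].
f'(x) = 5*sin(x) - 4*cos(x)

Solve f'(x) = 0 on [0, π]:
  f'(x) = 0 ⇔ -4*cos(x) = -5*sin(x) ⇔ tan(x) = 4/5, i.e. x = arctan(4/5) + nπ; keep the solutions lying in [0, π].
  ⇒ x = atan(4/5) ≈ 0.6747

f''(x) = 4*sin(x) + 5*cos(x)
Second-derivative test at each critical point:
  f''(0.6747) = 6.4031 > 0 → local minimum

Critical points: x = atan(4/5) ≈ 0.6747 (local minimum)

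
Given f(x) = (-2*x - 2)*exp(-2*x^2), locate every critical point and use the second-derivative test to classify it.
f'(x) = 2*(4*x*(x + 1) - 1)*exp(-2*x^2)

Solve f'(x) = 0:
  f'(x) = (8*x^2 + 8*x - 2)·exp(-2*x^2) and exp(-2*x^2) > 0 for every x, so f'(x) = 0 ⇔ 8*x^2 + 8*x - 2 = 0.
  Factor: 8*x^2 + 8*x - 2 = 2*(4*x^2 + 4*x - 1); 4*x^2 + 4*x - 1 = 0 has no rational roots; quadratic formula: x = (-4 ± √32)/8.
  ⇒ x = -sqrt(2)/2 - 1/2 ≈ -1.2071, -1/2 + sqrt(2)/2 ≈ 0.2071

f''(x) = 8*(-4*x^2*(x + 1) + 3*x + 1)*exp(-2*x^2)
Second-derivative test at each critical point:
  f''(-1.2071) = -0.6137 < 0 → local maximum
  f''(0.2071) = 10.3836 > 0 → local minimum

Critical points: x = -sqrt(2)/2 - 1/2 ≈ -1.2071 (local maximum); x = -1/2 + sqrt(2)/2 ≈ 0.2071 (local minimum)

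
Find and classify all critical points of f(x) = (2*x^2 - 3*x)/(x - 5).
f'(x) = (2*x^2 - 20*x + 15)/(x^2 - 10*x + 25)

Solve f'(x) = 0:
  f'(x) = (2*x^2 - 20*x + 15)/(x - 5)^2; the denominator is positive wherever f is defined, so f'(x) = 0 ⇔ 2*x^2 - 20*x + 15 = 0.
  2*x^2 - 20*x + 15 = 0 has no rational roots; quadratic formula: x = (20 ± √280)/4.
  ⇒ x = 5 - sqrt(70)/2 ≈ 0.8167, sqrt(70)/2 + 5 ≈ 9.1833

f''(x) = 70/(x^3 - 15*x^2 + 75*x - 125)
Second-derivative test at each critical point:
  f''(0.8167) = -0.9562 < 0 → local maximum
  f''(9.1833) = 0.9562 > 0 → local minimum

Critical points: x = 5 - sqrt(70)/2 ≈ 0.8167 (local maximum); x = sqrt(70)/2 + 5 ≈ 9.1833 (local minimum)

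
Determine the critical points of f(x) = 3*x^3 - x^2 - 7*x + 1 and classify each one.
f'(x) = 9*x^2 - 2*x - 7

Solve f'(x) = 0:
  Factor: 9*x^2 - 2*x - 7 = (x - 1)*(9*x + 7) = 0.
  ⇒ x = -7/9, 1

f''(x) = 18*x - 2
Second-derivative test at each critical point:
  f''(-7/9) = -16 < 0 → local maximum
  f''(1) = 16 > 0 → local minimum

Critical points: x = -7/9 (local maximum); x = 1 (local minimum)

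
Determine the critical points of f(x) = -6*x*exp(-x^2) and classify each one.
f'(x) = 6*(2*x^2 - 1)*exp(-x^2)

Solve f'(x) = 0:
  f'(x) = (12*x^2 - 6)·exp(-x^2) and exp(-x^2) > 0 for every x, so f'(x) = 0 ⇔ 12*x^2 - 6 = 0.
  Factor: 12*x^2 - 6 = 6*(2*x^2 - 1); 2*x^2 - 1 = 0 has no rational roots; quadratic formula: x = (0 ± √8)/4.
  ⇒ x = -sqrt(2)/2 ≈ -0.7071, sqrt(2)/2 ≈ 0.7071

f''(x) = (-24*x^3 + 36*x)*exp(-x^2)
Second-derivative test at each critical point:
  f''(-0.7071) = -10.2932 < 0 → local maximum
  f''(0.7071) = 10.2932 > 0 → local minimum

Critical points: x = -sqrt(2)/2 ≈ -0.7071 (local maximum); x = sqrt(2)/2 ≈ 0.7071 (local minimum)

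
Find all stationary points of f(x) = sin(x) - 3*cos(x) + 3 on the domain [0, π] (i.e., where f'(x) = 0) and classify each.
f'(x) = 3*sin(x) + cos(x)

Solve f'(x) = 0 on [0, π]:
  f'(x) = 0 ⇔ cos(x) = -3*sin(x) ⇔ tan(x) = -1/3, i.e. x = arctan(-1/3) + nπ; keep the solutions lying in [0, π].
  ⇒ x = pi - atan(1/3) ≈ 2.8198

f''(x) = -sin(x) + 3*cos(x)
Second-derivative test at each critical point:
  f''(2.8198) = -3.1623 < 0 → local maximum

Critical points: x = pi - atan(1/3) ≈ 2.8198 (local maximum)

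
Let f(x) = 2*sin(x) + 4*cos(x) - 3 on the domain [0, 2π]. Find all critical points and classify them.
f'(x) = -4*sin(x) + 2*cos(x)

Solve f'(x) = 0 on [0, 2π]:
  f'(x) = 0 ⇔ 2*cos(x) = 4*sin(x) ⇔ tan(x) = 1/2, i.e. x = arctan(1/2) + nπ; keep the solutions lying in [0, 2π].
  ⇒ x = atan(1/2) ≈ 0.4636, atan(1/2) + pi ≈ 3.6052

f''(x) = -2*sin(x) - 4*cos(x)
Second-derivative test at each critical point:
  f''(0.4636) = -4.4721 < 0 → local maximum
  f''(3.6052) = 4.4721 > 0 → local minimum

Critical points: x = atan(1/2) ≈ 0.4636 (local maximum); x = atan(1/2) + pi ≈ 3.6052 (local minimum)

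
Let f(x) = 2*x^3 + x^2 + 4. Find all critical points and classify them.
f'(x) = 2*x*(3*x + 1)

Solve f'(x) = 0:
  Factor: 6*x^2 + 2*x = 2*x*(3*x + 1) = 0.
  ⇒ x = -1/3, 0

f''(x) = 12*x + 2
Second-derivative test at each critical point:
  f''(-1/3) = -2 < 0 → local maximum
  f''(0) = 2 > 0 → local minimum

Critical points: x = -1/3 (local maximum); x = 0 (local minimum)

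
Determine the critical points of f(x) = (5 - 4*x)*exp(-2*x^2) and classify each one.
f'(x) = 4*(x*(4*x - 5) - 1)*exp(-2*x^2)

Solve f'(x) = 0:
  f'(x) = (16*x^2 - 20*x - 4)·exp(-2*x^2) and exp(-2*x^2) > 0 for every x, so f'(x) = 0 ⇔ 16*x^2 - 20*x - 4 = 0.
  Factor: 16*x^2 - 20*x - 4 = 4*(4*x^2 - 5*x - 1); 4*x^2 - 5*x - 1 = 0 has no rational roots; quadratic formula: x = (5 ± √41)/8.
  ⇒ x = 5/8 - sqrt(41)/8 ≈ -0.1754, 5/8 + sqrt(41)/8 ≈ 1.4254

f''(x) = 4*(4*x^2*(5 - 4*x) + 12*x - 5)*exp(-2*x^2)
Second-derivative test at each critical point:
  f''(-0.1754) = -24.0842 < 0 → local maximum
  f''(1.4254) = 0.4403 > 0 → local minimum

Critical points: x = 5/8 - sqrt(41)/8 ≈ -0.1754 (local maximum); x = 5/8 + sqrt(41)/8 ≈ 1.4254 (local minimum)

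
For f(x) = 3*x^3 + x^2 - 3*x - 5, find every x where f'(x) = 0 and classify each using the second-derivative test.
f'(x) = 9*x^2 + 2*x - 3

Solve f'(x) = 0:
  9*x^2 + 2*x - 3 = 0 has no rational roots; quadratic formula: x = (-2 ± √112)/18.
  ⇒ x = -2*sqrt(7)/9 - 1/9 ≈ -0.6991, -1/9 + 2*sqrt(7)/9 ≈ 0.4768

f''(x) = 18*x + 2
Second-derivative test at each critical point:
  f''(-0.6991) = -10.5830 < 0 → local maximum
  f''(0.4768) = 10.5830 > 0 → local minimum

Critical points: x = -2*sqrt(7)/9 - 1/9 ≈ -0.6991 (local maximum); x = -1/9 + 2*sqrt(7)/9 ≈ 0.4768 (local minimum)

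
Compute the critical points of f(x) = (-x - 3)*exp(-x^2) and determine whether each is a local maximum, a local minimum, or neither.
f'(x) = (2*x*(x + 3) - 1)*exp(-x^2)

Solve f'(x) = 0:
  f'(x) = (2*x^2 + 6*x - 1)·exp(-x^2) and exp(-x^2) > 0 for every x, so f'(x) = 0 ⇔ 2*x^2 + 6*x - 1 = 0.
  2*x^2 + 6*x - 1 = 0 has no rational roots; quadratic formula: x = (-6 ± √44)/4.
  ⇒ x = -sqrt(11)/2 - 3/2 ≈ -3.1583, -3/2 + sqrt(11)/2 ≈ 0.1583

f''(x) = 2*(-2*x^2*(x + 3) + 3*x + 3)*exp(-x^2)
Second-derivative test at each critical point:
  f''(-3.1583) = -3.088e-04 < 0 → local maximum
  f''(0.1583) = 6.4691 > 0 → local minimum

Critical points: x = -sqrt(11)/2 - 3/2 ≈ -3.1583 (local maximum); x = -3/2 + sqrt(11)/2 ≈ 0.1583 (local minimum)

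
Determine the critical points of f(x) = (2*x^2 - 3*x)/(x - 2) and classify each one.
f'(x) = 2*(x^2 - 4*x + 3)/(x^2 - 4*x + 4)

Solve f'(x) = 0:
  f'(x) = 2*(x - 3)*(x - 1)/(x - 2)^2; the denominator is positive wherever f is defined, so f'(x) = 0 ⇔ 2*x^2 - 8*x + 6 = 0.
  Factor: 2*x^2 - 8*x + 6 = 2*(x - 3)*(x - 1) = 0.
  ⇒ x = 1, 3

f''(x) = 4/(x^3 - 6*x^2 + 12*x - 8)
Second-derivative test at each critical point:
  f''(1) = -4 < 0 → local maximum
  f''(3) = 4 > 0 → local minimum

Critical points: x = 1 (local maximum); x = 3 (local minimum)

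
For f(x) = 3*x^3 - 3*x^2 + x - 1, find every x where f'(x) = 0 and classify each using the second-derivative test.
f'(x) = 9*x^2 - 6*x + 1

Solve f'(x) = 0:
  Factor: 9*x^2 - 6*x + 1 = (3*x - 1)^2 = 0.
  ⇒ x = 1/3

f''(x) = 18*x - 6
Second-derivative test at each critical point:
  f''(1/3) = 0, so the second-derivative test is inconclusive; use the first-derivative test: f'(1/12) = 0.5625, f'(7/12) = 0.5625 — f' is positive on both sides (no sign change) → neither a local maximum nor a local minimum

Critical points: x = 1/3 (neither)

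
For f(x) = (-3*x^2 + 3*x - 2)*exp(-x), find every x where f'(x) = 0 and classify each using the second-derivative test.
f'(x) = (3*x^2 - 9*x + 5)*exp(-x)

Solve f'(x) = 0:
  f'(x) = (3*x^2 - 9*x + 5)·exp(-x) and exp(-x) > 0 for every x, so f'(x) = 0 ⇔ 3*x^2 - 9*x + 5 = 0.
  3*x^2 - 9*x + 5 = 0 has no rational roots; quadratic formula: x = (9 ± √21)/6.
  ⇒ x = 3/2 - sqrt(21)/6 ≈ 0.7362, sqrt(21)/6 + 3/2 ≈ 2.2638

f''(x) = (-3*x^2 + 15*x - 14)*exp(-x)
Second-derivative test at each critical point:
  f''(0.7362) = -2.1947 < 0 → local maximum
  f''(2.2638) = 0.4764 > 0 → local minimum

Critical points: x = 3/2 - sqrt(21)/6 ≈ 0.7362 (local maximum); x = sqrt(21)/6 + 3/2 ≈ 2.2638 (local minimum)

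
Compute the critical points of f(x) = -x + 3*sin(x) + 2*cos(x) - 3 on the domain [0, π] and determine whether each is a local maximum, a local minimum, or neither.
f'(x) = -2*sin(x) + 3*cos(x) - 1

Solve f'(x) = 0 on [0, π]:
  f'(x) = 0 ⇔ -2*sin(x) + 3*cos(x) = 1. Write the left side as R·cos(x + φ) with R = √(3² + 2²) = sqrt(13), cos φ = 3*sqrt(13)/13, sin φ = 2*sqrt(13)/13; then cos(x + φ) = sqrt(13)/13. Solve for x and keep the solutions lying in [0, π].
  ⇒ x = atan((-2 + 6*sqrt(3))/(3 + 4*sqrt(3))) ≈ 0.7018

f''(x) = -3*sin(x) - 2*cos(x)
Second-derivative test at each critical point:
  f''(0.7018) = -3.4641 < 0 → local maximum

Critical points: x = atan((-2 + 6*sqrt(3))/(3 + 4*sqrt(3))) ≈ 0.7018 (local maximum)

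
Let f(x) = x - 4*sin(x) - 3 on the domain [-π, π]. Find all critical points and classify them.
f'(x) = 1 - 4*cos(x)

Solve f'(x) = 0 on [-π, π]:
  f'(x) = 0 ⇔ cos(x) = 1/4, i.e. x = ±arccos(1/4) + 2nπ; keep the solutions lying in [-π, π].
  ⇒ x = -acos(1/4) ≈ -1.3181, acos(1/4) ≈ 1.3181

f''(x) = 4*sin(x)
Second-derivative test at each critical point:
  f''(-1.3181) = -3.8730 < 0 → local maximum
  f''(1.3181) = 3.8730 > 0 → local minimum

Critical points: x = -acos(1/4) ≈ -1.3181 (local maximum); x = acos(1/4) ≈ 1.3181 (local minimum)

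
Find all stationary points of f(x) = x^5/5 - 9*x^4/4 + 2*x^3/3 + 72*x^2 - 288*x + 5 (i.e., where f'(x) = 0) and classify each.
f'(x) = x^4 - 9*x^3 + 2*x^2 + 144*x - 288

Solve f'(x) = 0:
  Factor: x^4 - 9*x^3 + 2*x^2 + 144*x - 288 = (x - 6)*(x - 4)*(x - 3)*(x + 4) = 0.
  ⇒ x = -4, 3, 4, 6

f''(x) = 4*x^3 - 27*x^2 + 4*x + 144
Second-derivative test at each critical point:
  f''(-4) = -560 < 0 → local maximum
  f''(3) = 21 > 0 → local minimum
  f''(4) = -16 < 0 → local maximum
  f''(6) = 60 > 0 → local minimum

Critical points: x = -4 (local maximum); x = 3 (local minimum); x = 4 (local maximum); x = 6 (local minimum)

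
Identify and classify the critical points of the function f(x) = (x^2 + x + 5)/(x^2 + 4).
f'(x) = (-x^2 - 2*x + 4)/(x^4 + 8*x^2 + 16)

Solve f'(x) = 0:
  f'(x) = -(x^2 + 2*x - 4)/(x^2 + 4)^2; the denominator is positive wherever f is defined, so f'(x) = 0 ⇔ -x^2 - 2*x + 4 = 0.
  x^2 + 2*x - 4 = 0 has no rational roots; quadratic formula: x = (-2 ± √20)/2.
  ⇒ x = -sqrt(5) - 1 ≈ -3.2361, -1 + sqrt(5) ≈ 1.2361

f''(x) = 2*(x^3 + 3*x^2 - 12*x - 4)/(x^6 + 12*x^4 + 48*x^2 + 64)
Second-derivative test at each critical point:
  f''(-3.2361) = 0.0214 > 0 → local minimum
  f''(1.2361) = -0.1464 < 0 → local maximum

Critical points: x = -sqrt(5) - 1 ≈ -3.2361 (local minimum); x = -1 + sqrt(5) ≈ 1.2361 (local maximum)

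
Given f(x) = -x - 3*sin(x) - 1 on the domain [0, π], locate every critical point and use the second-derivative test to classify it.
f'(x) = -3*cos(x) - 1

Solve f'(x) = 0 on [0, π]:
  f'(x) = 0 ⇔ cos(x) = -1/3, i.e. x = ±arccos(-1/3) + 2nπ; keep the solutions lying in [0, π].
  ⇒ x = acos(-1/3) ≈ 1.9106

f''(x) = 3*sin(x)
Second-derivative test at each critical point:
  f''(1.9106) = 2.8284 > 0 → local minimum

Critical points: x = acos(-1/3) ≈ 1.9106 (local minimum)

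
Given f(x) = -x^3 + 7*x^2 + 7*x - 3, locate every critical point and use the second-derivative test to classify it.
f'(x) = -3*x^2 + 14*x + 7

Solve f'(x) = 0:
  3*x^2 - 14*x - 7 = 0 has no rational roots; quadratic formula: x = (14 ± √280)/6.
  ⇒ x = 7/3 - sqrt(70)/3 ≈ -0.4555, 7/3 + sqrt(70)/3 ≈ 5.1222

f''(x) = 14 - 6*x
Second-derivative test at each critical point:
  f''(-0.4555) = 16.7332 > 0 → local minimum
  f''(5.1222) = -16.7332 < 0 → local maximum

Critical points: x = 7/3 - sqrt(70)/3 ≈ -0.4555 (local minimum); x = 7/3 + sqrt(70)/3 ≈ 5.1222 (local maximum)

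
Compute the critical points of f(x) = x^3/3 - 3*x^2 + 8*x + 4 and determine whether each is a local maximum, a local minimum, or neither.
f'(x) = x^2 - 6*x + 8

Solve f'(x) = 0:
  Factor: x^2 - 6*x + 8 = (x - 4)*(x - 2) = 0.
  ⇒ x = 2, 4

f''(x) = 2*x - 6
Second-derivative test at each critical point:
  f''(2) = -2 < 0 → local maximum
  f''(4) = 2 > 0 → local minimum

Critical points: x = 2 (local maximum); x = 4 (local minimum)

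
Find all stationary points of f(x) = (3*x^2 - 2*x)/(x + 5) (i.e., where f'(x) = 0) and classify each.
f'(x) = (3*x^2 + 30*x - 10)/(x^2 + 10*x + 25)

Solve f'(x) = 0:
  f'(x) = (3*x^2 + 30*x - 10)/(x + 5)^2; the denominator is positive wherever f is defined, so f'(x) = 0 ⇔ 3*x^2 + 30*x - 10 = 0.
  3*x^2 + 30*x - 10 = 0 has no rational roots; quadratic formula: x = (-30 ± √1020)/6.
  ⇒ x = -sqrt(255)/3 - 5 ≈ -10.3229, -5 + sqrt(255)/3 ≈ 0.3229

f''(x) = 170/(x^3 + 15*x^2 + 75*x + 125)
Second-derivative test at each critical point:
  f''(-10.3229) = -1.1272 < 0 → local maximum
  f''(0.3229) = 1.1272 > 0 → local minimum

Critical points: x = -sqrt(255)/3 - 5 ≈ -10.3229 (local maximum); x = -5 + sqrt(255)/3 ≈ 0.3229 (local minimum)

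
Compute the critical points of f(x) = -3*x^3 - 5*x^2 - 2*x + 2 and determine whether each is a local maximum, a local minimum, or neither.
f'(x) = -9*x^2 - 10*x - 2

Solve f'(x) = 0:
  9*x^2 + 10*x + 2 = 0 has no rational roots; quadratic formula: x = (-10 ± √28)/18.
  ⇒ x = -5/9 - sqrt(7)/9 ≈ -0.8495, -5/9 + sqrt(7)/9 ≈ -0.2616

f''(x) = -18*x - 10
Second-derivative test at each critical point:
  f''(-0.8495) = 5.2915 > 0 → local minimum
  f''(-0.2616) = -5.2915 < 0 → local maximum

Critical points: x = -5/9 - sqrt(7)/9 ≈ -0.8495 (local minimum); x = -5/9 + sqrt(7)/9 ≈ -0.2616 (local maximum)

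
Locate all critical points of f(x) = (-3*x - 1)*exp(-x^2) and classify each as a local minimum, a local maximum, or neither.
f'(x) = (2*x*(3*x + 1) - 3)*exp(-x^2)

Solve f'(x) = 0:
  f'(x) = (6*x^2 + 2*x - 3)·exp(-x^2) and exp(-x^2) > 0 for every x, so f'(x) = 0 ⇔ 6*x^2 + 2*x - 3 = 0.
  6*x^2 + 2*x - 3 = 0 has no rational roots; quadratic formula: x = (-2 ± √76)/12.
  ⇒ x = -sqrt(19)/6 - 1/6 ≈ -0.8931, -1/6 + sqrt(19)/6 ≈ 0.5598

f''(x) = 2*(-6*x^3 - 2*x^2 + 9*x + 1)*exp(-x^2)
Second-derivative test at each critical point:
  f''(-0.8931) = -3.9261 < 0 → local maximum
  f''(0.5598) = 6.3724 > 0 → local minimum

Critical points: x = -sqrt(19)/6 - 1/6 ≈ -0.8931 (local maximum); x = -1/6 + sqrt(19)/6 ≈ 0.5598 (local minimum)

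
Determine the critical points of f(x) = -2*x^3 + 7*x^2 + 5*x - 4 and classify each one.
f'(x) = -6*x^2 + 14*x + 5

Solve f'(x) = 0:
  6*x^2 - 14*x - 5 = 0 has no rational roots; quadratic formula: x = (14 ± √316)/12.
  ⇒ x = 7/6 - sqrt(79)/6 ≈ -0.3147, 7/6 + sqrt(79)/6 ≈ 2.6480

f''(x) = 14 - 12*x
Second-derivative test at each critical point:
  f''(-0.3147) = 17.7764 > 0 → local minimum
  f''(2.6480) = -17.7764 < 0 → local maximum

Critical points: x = 7/6 - sqrt(79)/6 ≈ -0.3147 (local minimum); x = 7/6 + sqrt(79)/6 ≈ 2.6480 (local maximum)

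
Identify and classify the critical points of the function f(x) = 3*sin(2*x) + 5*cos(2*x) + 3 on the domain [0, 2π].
f'(x) = -10*sin(2*x) + 6*cos(2*x)

Solve f'(x) = 0 on [0, 2π]:
  f'(x) = 0 ⇔ 3*cos(2*x) = 5*sin(2*x) ⇔ tan(2*x) = 3/5, i.e. 2*x = arctan(3/5) + nπ; keep the solutions lying in [0, 2π].
  ⇒ x = atan(3/5)/2 ≈ 0.2702, atan(3/5)/2 + pi/2 ≈ 1.8410, atan(3/5)/2 + pi ≈ 3.4118, atan(3/5)/2 + 3*pi/2 ≈ 4.9826

f''(x) = -12*sin(2*x) - 20*cos(2*x)
Second-derivative test at each critical point:
  f''(0.2702) = -23.3238 < 0 → local maximum
  f''(1.8410) = 23.3238 > 0 → local minimum
  f''(3.4118) = -23.3238 < 0 → local maximum
  f''(4.9826) = 23.3238 > 0 → local minimum

Critical points: x = atan(3/5)/2 ≈ 0.2702 (local maximum); x = atan(3/5)/2 + pi/2 ≈ 1.8410 (local minimum); x = atan(3/5)/2 + pi ≈ 3.4118 (local maximum); x = atan(3/5)/2 + 3*pi/2 ≈ 4.9826 (local minimum)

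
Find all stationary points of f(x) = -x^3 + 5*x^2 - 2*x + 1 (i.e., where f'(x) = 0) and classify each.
f'(x) = -3*x^2 + 10*x - 2

Solve f'(x) = 0:
  3*x^2 - 10*x + 2 = 0 has no rational roots; quadratic formula: x = (10 ± √76)/6.
  ⇒ x = 5/3 - sqrt(19)/3 ≈ 0.2137, sqrt(19)/3 + 5/3 ≈ 3.1196

f''(x) = 10 - 6*x
Second-derivative test at each critical point:
  f''(0.2137) = 8.7178 > 0 → local minimum
  f''(3.1196) = -8.7178 < 0 → local maximum

Critical points: x = 5/3 - sqrt(19)/3 ≈ 0.2137 (local minimum); x = sqrt(19)/3 + 5/3 ≈ 3.1196 (local maximum)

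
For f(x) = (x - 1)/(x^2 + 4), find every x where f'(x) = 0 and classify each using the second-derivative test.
f'(x) = (x^2 - 2*x*(x - 1) + 4)/(x^2 + 4)^2

Solve f'(x) = 0:
  f'(x) = -(x^2 - 2*x - 4)/(x^2 + 4)^2; the denominator is positive wherever f is defined, so f'(x) = 0 ⇔ -x^2 + 2*x + 4 = 0.
  x^2 - 2*x - 4 = 0 has no rational roots; quadratic formula: x = (2 ± √20)/2.
  ⇒ x = 1 - sqrt(5) ≈ -1.2361, 1 + sqrt(5) ≈ 3.2361

f''(x) = 2*(4*x^2*(x - 1) + (1 - 3*x)*(x^2 + 4))/(x^2 + 4)^3
Second-derivative test at each critical point:
  f''(-1.2361) = 0.1464 > 0 → local minimum
  f''(3.2361) = -0.0214 < 0 → local maximum

Critical points: x = 1 - sqrt(5) ≈ -1.2361 (local minimum); x = 1 + sqrt(5) ≈ 3.2361 (local maximum)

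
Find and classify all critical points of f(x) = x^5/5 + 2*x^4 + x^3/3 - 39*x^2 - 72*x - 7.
f'(x) = x^4 + 8*x^3 + x^2 - 78*x - 72

Solve f'(x) = 0:
  Factor: x^4 + 8*x^3 + x^2 - 78*x - 72 = (x - 3)*(x + 1)*(x + 4)*(x + 6) = 0.
  ⇒ x = -6, -4, -1, 3

f''(x) = 4*x^3 + 24*x^2 + 2*x - 78
Second-derivative test at each critical point:
  f''(-6) = -90 < 0 → local maximum
  f''(-4) = 42 > 0 → local minimum
  f''(-1) = -60 < 0 → local maximum
  f''(3) = 252 > 0 → local minimum

Critical points: x = -6 (local maximum); x = -4 (local minimum); x = -1 (local maximum); x = 3 (local minimum)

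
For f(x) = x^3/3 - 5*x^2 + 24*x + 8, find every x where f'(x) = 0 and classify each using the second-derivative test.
f'(x) = x^2 - 10*x + 24

Solve f'(x) = 0:
  Factor: x^2 - 10*x + 24 = (x - 6)*(x - 4) = 0.
  ⇒ x = 4, 6

f''(x) = 2*x - 10
Second-derivative test at each critical point:
  f''(4) = -2 < 0 → local maximum
  f''(6) = 2 > 0 → local minimum

Critical points: x = 4 (local maximum); x = 6 (local minimum)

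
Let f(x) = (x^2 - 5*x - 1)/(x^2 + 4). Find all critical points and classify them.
f'(x) = 5*(x^2 + 2*x - 4)/(x^4 + 8*x^2 + 16)

Solve f'(x) = 0:
  f'(x) = 5*(x^2 + 2*x - 4)/(x^2 + 4)^2; the denominator is positive wherever f is defined, so f'(x) = 0 ⇔ 5*x^2 + 10*x - 20 = 0.
  Factor: 5*x^2 + 10*x - 20 = 5*(x^2 + 2*x - 4); x^2 + 2*x - 4 = 0 has no rational roots; quadratic formula: x = (-2 ± √20)/2.
  ⇒ x = -sqrt(5) - 1 ≈ -3.2361, -1 + sqrt(5) ≈ 1.2361

f''(x) = 10*(-x^3 - 3*x^2 + 12*x + 4)/(x^6 + 12*x^4 + 48*x^2 + 64)
Second-derivative test at each critical point:
  f''(-3.2361) = -0.1068 < 0 → local maximum
  f''(1.2361) = 0.7318 > 0 → local minimum

Critical points: x = -sqrt(5) - 1 ≈ -3.2361 (local maximum); x = -1 + sqrt(5) ≈ 1.2361 (local minimum)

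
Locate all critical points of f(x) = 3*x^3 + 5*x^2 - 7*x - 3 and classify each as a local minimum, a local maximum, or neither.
f'(x) = 9*x^2 + 10*x - 7

Solve f'(x) = 0:
  9*x^2 + 10*x - 7 = 0 has no rational roots; quadratic formula: x = (-10 ± √352)/18.
  ⇒ x = -2*sqrt(22)/9 - 5/9 ≈ -1.5979, -5/9 + 2*sqrt(22)/9 ≈ 0.4868

f''(x) = 18*x + 10
Second-derivative test at each critical point:
  f''(-1.5979) = -18.7617 < 0 → local maximum
  f''(0.4868) = 18.7617 > 0 → local minimum

Critical points: x = -2*sqrt(22)/9 - 5/9 ≈ -1.5979 (local maximum); x = -5/9 + 2*sqrt(22)/9 ≈ 0.4868 (local minimum)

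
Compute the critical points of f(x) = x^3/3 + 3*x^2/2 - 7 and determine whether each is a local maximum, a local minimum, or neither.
f'(x) = x*(x + 3)

Solve f'(x) = 0:
  Factor: x^2 + 3*x = x*(x + 3) = 0.
  ⇒ x = -3, 0

f''(x) = 2*x + 3
Second-derivative test at each critical point:
  f''(-3) = -3 < 0 → local maximum
  f''(0) = 3 > 0 → local minimum

Critical points: x = -3 (local maximum); x = 0 (local minimum)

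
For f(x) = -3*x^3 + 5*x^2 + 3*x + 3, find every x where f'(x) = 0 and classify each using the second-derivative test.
f'(x) = -9*x^2 + 10*x + 3

Solve f'(x) = 0:
  9*x^2 - 10*x - 3 = 0 has no rational roots; quadratic formula: x = (10 ± √208)/18.
  ⇒ x = 5/9 - 2*sqrt(13)/9 ≈ -0.2457, 5/9 + 2*sqrt(13)/9 ≈ 1.3568

f''(x) = 10 - 18*x
Second-derivative test at each critical point:
  f''(-0.2457) = 14.4222 > 0 → local minimum
  f''(1.3568) = -14.4222 < 0 → local maximum

Critical points: x = 5/9 - 2*sqrt(13)/9 ≈ -0.2457 (local minimum); x = 5/9 + 2*sqrt(13)/9 ≈ 1.3568 (local maximum)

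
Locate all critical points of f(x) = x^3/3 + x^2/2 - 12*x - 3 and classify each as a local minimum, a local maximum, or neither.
f'(x) = x^2 + x - 12

Solve f'(x) = 0:
  Factor: x^2 + x - 12 = (x - 3)*(x + 4) = 0.
  ⇒ x = -4, 3

f''(x) = 2*x + 1
Second-derivative test at each critical point:
  f''(-4) = -7 < 0 → local maximum
  f''(3) = 7 > 0 → local minimum

Critical points: x = -4 (local maximum); x = 3 (local minimum)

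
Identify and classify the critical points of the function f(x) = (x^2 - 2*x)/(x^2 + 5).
f'(x) = 2*(x^2 + 5*x - 5)/(x^4 + 10*x^2 + 25)

Solve f'(x) = 0:
  f'(x) = 2*(x^2 + 5*x - 5)/(x^2 + 5)^2; the denominator is positive wherever f is defined, so f'(x) = 0 ⇔ 2*x^2 + 10*x - 10 = 0.
  Factor: 2*x^2 + 10*x - 10 = 2*(x^2 + 5*x - 5); x^2 + 5*x - 5 = 0 has no rational roots; quadratic formula: x = (-5 ± √45)/2.
  ⇒ x = -3*sqrt(5)/2 - 5/2 ≈ -5.8541, -5/2 + 3*sqrt(5)/2 ≈ 0.8541

f''(x) = 2*(-2*x^3 - 15*x^2 + 30*x + 25)/(x^6 + 15*x^4 + 75*x^2 + 125)
Second-derivative test at each critical point:
  f''(-5.8541) = -0.0087 < 0 → local maximum
  f''(0.8541) = 0.4087 > 0 → local minimum

Critical points: x = -3*sqrt(5)/2 - 5/2 ≈ -5.8541 (local maximum); x = -5/2 + 3*sqrt(5)/2 ≈ 0.8541 (local minimum)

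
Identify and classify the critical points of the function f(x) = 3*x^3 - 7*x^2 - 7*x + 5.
f'(x) = 9*x^2 - 14*x - 7

Solve f'(x) = 0:
  9*x^2 - 14*x - 7 = 0 has no rational roots; quadratic formula: x = (14 ± √448)/18.
  ⇒ x = 7/9 - 4*sqrt(7)/9 ≈ -0.3981, 7/9 + 4*sqrt(7)/9 ≈ 1.9537

f''(x) = 18*x - 14
Second-derivative test at each critical point:
  f''(-0.3981) = -21.1660 < 0 → local maximum
  f''(1.9537) = 21.1660 > 0 → local minimum

Critical points: x = 7/9 - 4*sqrt(7)/9 ≈ -0.3981 (local maximum); x = 7/9 + 4*sqrt(7)/9 ≈ 1.9537 (local minimum)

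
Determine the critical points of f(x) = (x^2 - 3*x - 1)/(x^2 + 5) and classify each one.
f'(x) = 3*(x^2 + 4*x - 5)/(x^4 + 10*x^2 + 25)

Solve f'(x) = 0:
  f'(x) = 3*(x - 1)*(x + 5)/(x^2 + 5)^2; the denominator is positive wherever f is defined, so f'(x) = 0 ⇔ 3*x^2 + 12*x - 15 = 0.
  Factor: 3*x^2 + 12*x - 15 = 3*(x - 1)*(x + 5) = 0.
  ⇒ x = -5, 1

f''(x) = 6*(-x^3 - 6*x^2 + 15*x + 10)/(x^6 + 15*x^4 + 75*x^2 + 125)
Second-derivative test at each critical point:
  f''(-5) = -1/50 < 0 → local maximum
  f''(1) = 1/2 > 0 → local minimum

Critical points: x = -5 (local maximum); x = 1 (local minimum)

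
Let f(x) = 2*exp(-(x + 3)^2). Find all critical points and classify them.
f'(x) = 4*(-x - 3)*exp(-(x + 3)^2)

Solve f'(x) = 0:
  f'(x) = (-4*x - 12)·exp(-(x + 3)^2) and exp(-(x + 3)^2) > 0 for every x, so f'(x) = 0 ⇔ -4*x - 12 = 0.
  Factor: -4*x - 12 = -4*(x + 3) = 0.
  ⇒ x = -3

f''(x) = 4*(2*(x + 3)^2 - 1)*exp(-(x + 3)^2)
Second-derivative test at each critical point:
  f''(-3) = -4 < 0 → local maximum

Critical points: x = -3 (local maximum)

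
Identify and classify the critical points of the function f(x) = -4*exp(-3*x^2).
f'(x) = 24*x*exp(-3*x^2)

Solve f'(x) = 0:
  f'(x) = (24*x)·exp(-3*x^2) and exp(-3*x^2) > 0 for every x, so f'(x) = 0 ⇔ 24*x = 0.
  24*x = 0.
  ⇒ x = 0

f''(x) = 24*(1 - 6*x^2)*exp(-3*x^2)
Second-derivative test at each critical point:
  f''(0) = 24 > 0 → local minimum

Critical points: x = 0 (local minimum)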